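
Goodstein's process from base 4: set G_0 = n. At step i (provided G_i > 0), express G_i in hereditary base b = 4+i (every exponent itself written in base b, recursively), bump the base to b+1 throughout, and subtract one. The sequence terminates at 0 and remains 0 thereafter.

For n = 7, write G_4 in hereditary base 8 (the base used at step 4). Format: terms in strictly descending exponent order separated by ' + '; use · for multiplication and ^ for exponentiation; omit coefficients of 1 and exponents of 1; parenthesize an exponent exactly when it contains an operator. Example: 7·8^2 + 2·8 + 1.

G_0 = 7. HB_4(7) = 4 + 3. Bump = 8. G_1 = 7.
G_1 = 7. HB_5(7) = 5 + 2. Bump = 8. G_2 = 7.
G_2 = 7. HB_6(7) = 6 + 1. Bump = 8. G_3 = 7.
G_3 = 7. HB_7(7) = 7. Bump = 8. G_4 = 7.
G_4 = 7. HB_8(7) = 7. Bump = 7. G_5 = 6.

7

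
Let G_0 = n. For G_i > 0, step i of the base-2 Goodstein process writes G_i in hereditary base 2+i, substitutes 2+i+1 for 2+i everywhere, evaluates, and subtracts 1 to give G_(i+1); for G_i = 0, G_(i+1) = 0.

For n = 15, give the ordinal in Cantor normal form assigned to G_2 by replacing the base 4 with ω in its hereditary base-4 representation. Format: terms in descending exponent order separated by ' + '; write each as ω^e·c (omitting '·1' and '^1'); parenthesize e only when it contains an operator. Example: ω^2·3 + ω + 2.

ω^(ω + 1) + ω^ω + 3

(0) 15|_2 = 2^(2 + 1) + 2^2 + 2 + 1 ↦ 3^(3 + 1) + 3^3 + 3 + 1|_3 = 112 ⇒ 111
(1) 111|_3 = 3^(3 + 1) + 3^3 + 3 ↦ 4^(4 + 1) + 4^4 + 4|_4 = 1284 ⇒ 1283
(2) 1283|_4 = 4^(4 + 1) + 4^4 + 3 ↦ 5^(5 + 1) + 5^5 + 3|_5 = 18753 ⇒ 18752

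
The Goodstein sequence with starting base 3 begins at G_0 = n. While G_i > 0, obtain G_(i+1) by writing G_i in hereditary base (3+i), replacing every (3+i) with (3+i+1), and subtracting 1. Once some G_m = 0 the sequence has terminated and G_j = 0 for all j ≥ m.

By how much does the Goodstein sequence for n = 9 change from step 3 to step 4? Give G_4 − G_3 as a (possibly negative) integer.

2

[0] 9 ≡ 3^2 (base 3). Lift 4: 16. −1: 15.
[1] 15 ≡ 3·4 + 3 (base 4). Lift 5: 18. −1: 17.
[2] 17 ≡ 3·5 + 2 (base 5). Lift 6: 20. −1: 19.
[3] 19 ≡ 3·6 + 1 (base 6). Lift 7: 22. −1: 21.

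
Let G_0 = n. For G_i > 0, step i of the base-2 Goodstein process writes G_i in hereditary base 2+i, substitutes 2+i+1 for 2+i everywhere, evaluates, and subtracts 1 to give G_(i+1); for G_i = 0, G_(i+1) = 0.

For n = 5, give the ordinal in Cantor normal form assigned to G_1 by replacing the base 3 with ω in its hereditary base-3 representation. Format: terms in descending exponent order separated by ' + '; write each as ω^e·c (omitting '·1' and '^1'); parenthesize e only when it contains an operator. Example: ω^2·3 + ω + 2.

G_0 = 5. HB_2(5) = 2^2 + 1. Bump = 28. G_1 = 27.
G_1 = 27. HB_3(27) = 3^3. Bump = 256. G_2 = 255.

ω^ω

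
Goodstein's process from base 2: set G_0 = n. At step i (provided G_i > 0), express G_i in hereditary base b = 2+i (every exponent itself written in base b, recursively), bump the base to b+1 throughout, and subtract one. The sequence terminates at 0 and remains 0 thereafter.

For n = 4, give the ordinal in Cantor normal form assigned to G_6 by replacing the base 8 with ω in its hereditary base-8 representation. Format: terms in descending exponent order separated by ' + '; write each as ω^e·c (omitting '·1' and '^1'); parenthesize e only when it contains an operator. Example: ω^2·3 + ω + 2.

[0] 4 ≡ 2^2 (base 2). Lift 3: 27. −1: 26.
[1] 26 ≡ 2·3^2 + 2·3 + 2 (base 3). Lift 4: 42. −1: 41.
[2] 41 ≡ 2·4^2 + 2·4 + 1 (base 4). Lift 5: 61. −1: 60.
[3] 60 ≡ 2·5^2 + 2·5 (base 5). Lift 6: 84. −1: 83.
[4] 83 ≡ 2·6^2 + 6 + 5 (base 6). Lift 7: 110. −1: 109.
[5] 109 ≡ 2·7^2 + 7 + 4 (base 7). Lift 8: 140. −1: 139.
[6] 139 ≡ 2·8^2 + 8 + 3 (base 8). Lift 9: 174. −1: 173.

ω^2·2 + ω + 3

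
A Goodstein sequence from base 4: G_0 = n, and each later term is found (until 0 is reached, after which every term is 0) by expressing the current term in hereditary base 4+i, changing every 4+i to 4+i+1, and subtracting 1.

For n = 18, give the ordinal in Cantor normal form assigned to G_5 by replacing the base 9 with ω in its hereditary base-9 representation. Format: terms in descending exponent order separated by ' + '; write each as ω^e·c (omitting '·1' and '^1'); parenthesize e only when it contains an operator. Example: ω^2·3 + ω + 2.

i=0: 18 = 4^2 + 2 (b=4); 4→5: 5^2 + 2 = 27; 27−1 = 26
i=1: 26 = 5^2 + 1 (b=5); 5→6: 6^2 + 1 = 37; 37−1 = 36
i=2: 36 = 6^2 (b=6); 6→7: 7^2 = 49; 49−1 = 48
i=3: 48 = 6·7 + 6 (b=7); 7→8: 6·8 + 6 = 54; 54−1 = 53
i=4: 53 = 6·8 + 5 (b=8); 8→9: 6·9 + 5 = 59; 59−1 = 58
i=5: 58 = 6·9 + 4 (b=9); 9→10: 6·10 + 4 = 64; 64−1 = 63

ω·6 + 4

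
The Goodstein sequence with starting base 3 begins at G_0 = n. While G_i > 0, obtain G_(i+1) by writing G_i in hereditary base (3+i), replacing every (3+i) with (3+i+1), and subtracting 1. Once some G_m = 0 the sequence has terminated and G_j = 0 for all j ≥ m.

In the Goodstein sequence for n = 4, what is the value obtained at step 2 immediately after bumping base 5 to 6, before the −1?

4

(0) 4|_3 = 3 + 1 ↦ 4 + 1|_4 = 5 ⇒ 4
(1) 4|_4 = 4 ↦ 5|_5 = 5 ⇒ 4
(2) 4|_5 = 4 ↦ 4|_6 = 4 ⇒ 3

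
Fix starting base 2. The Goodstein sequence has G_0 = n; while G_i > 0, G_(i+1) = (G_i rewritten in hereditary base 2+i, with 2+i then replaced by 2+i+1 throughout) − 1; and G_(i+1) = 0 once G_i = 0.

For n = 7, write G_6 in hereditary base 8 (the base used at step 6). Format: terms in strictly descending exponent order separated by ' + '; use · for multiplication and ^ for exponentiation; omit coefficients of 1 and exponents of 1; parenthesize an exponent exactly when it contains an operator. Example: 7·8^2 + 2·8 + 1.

7·8^7 + 7·8^6 + 7·8^5 + 7·8^4 + 7·8^3 + 7·8^2 + 7·8 + 7

(0) 7|_2 = 2^2 + 2 + 1 ↦ 3^3 + 3 + 1|_3 = 31 ⇒ 30
(1) 30|_3 = 3^3 + 3 ↦ 4^4 + 4|_4 = 260 ⇒ 259
(2) 259|_4 = 4^4 + 3 ↦ 5^5 + 3|_5 = 3128 ⇒ 3127
(3) 3127|_5 = 5^5 + 2 ↦ 6^6 + 2|_6 = 46658 ⇒ 46657
(4) 46657|_6 = 6^6 + 1 ↦ 7^7 + 1|_7 = 823544 ⇒ 823543
(5) 823543|_7 = 7^7 ↦ 8^8|_8 = 16777216 ⇒ 16777215
(6) 16777215|_8 = 7·8^7 + 7·8^6 + 7·8^5 + 7·8^4 + 7·8^3 + 7·8^2 + 7·8 + 7 ↦ 7·9^7 + 7·9^6 + 7·9^5 + 7·9^4 + 7·9^3 + 7·9^2 + 7·9 + 7|_9 = 37665880 ⇒ 37665879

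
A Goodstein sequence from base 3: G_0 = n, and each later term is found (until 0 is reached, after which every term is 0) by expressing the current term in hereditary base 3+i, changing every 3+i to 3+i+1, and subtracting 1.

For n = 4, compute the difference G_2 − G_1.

0

G_0 = 4. HB_3(4) = 3 + 1. Bump = 5. G_1 = 4.
G_1 = 4. HB_4(4) = 4. Bump = 5. G_2 = 4.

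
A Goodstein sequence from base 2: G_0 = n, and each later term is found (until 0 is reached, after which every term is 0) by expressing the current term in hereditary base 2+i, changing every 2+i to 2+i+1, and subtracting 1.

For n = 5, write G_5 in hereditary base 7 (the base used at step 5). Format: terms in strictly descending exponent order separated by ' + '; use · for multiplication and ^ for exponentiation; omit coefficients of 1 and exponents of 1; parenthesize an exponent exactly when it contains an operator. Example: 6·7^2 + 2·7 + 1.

G_0 = 5. HB_2(5) = 2^2 + 1. Bump = 28. G_1 = 27.
G_1 = 27. HB_3(27) = 3^3. Bump = 256. G_2 = 255.
G_2 = 255. HB_4(255) = 3·4^3 + 3·4^2 + 3·4 + 3. Bump = 468. G_3 = 467.
G_3 = 467. HB_5(467) = 3·5^3 + 3·5^2 + 3·5 + 2. Bump = 776. G_4 = 775.
G_4 = 775. HB_6(775) = 3·6^3 + 3·6^2 + 3·6 + 1. Bump = 1198. G_5 = 1197.
G_5 = 1197. HB_7(1197) = 3·7^3 + 3·7^2 + 3·7. Bump = 1752. G_6 = 1751.

3·7^3 + 3·7^2 + 3·7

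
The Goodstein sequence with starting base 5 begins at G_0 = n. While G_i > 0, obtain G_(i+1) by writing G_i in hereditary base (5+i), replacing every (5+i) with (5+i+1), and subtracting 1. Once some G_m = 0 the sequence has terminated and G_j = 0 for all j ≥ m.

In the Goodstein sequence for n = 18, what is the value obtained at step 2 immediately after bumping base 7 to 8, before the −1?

base 5: 18 = 3·5 + 3; at 6: 3·6 + 3 = 21; next = 20
base 6: 20 = 3·6 + 2; at 7: 3·7 + 2 = 23; next = 22
base 7: 22 = 3·7 + 1; at 8: 3·8 + 1 = 25; next = 24

25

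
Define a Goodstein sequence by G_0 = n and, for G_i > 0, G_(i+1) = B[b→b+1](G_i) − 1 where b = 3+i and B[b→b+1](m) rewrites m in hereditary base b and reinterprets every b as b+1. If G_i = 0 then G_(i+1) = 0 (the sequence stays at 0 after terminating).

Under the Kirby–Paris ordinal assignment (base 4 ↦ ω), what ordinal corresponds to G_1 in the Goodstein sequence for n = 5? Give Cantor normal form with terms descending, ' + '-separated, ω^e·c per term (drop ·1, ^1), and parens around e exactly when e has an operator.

ω + 1

5 —HB3→ 3 + 2 —bump→ 4 + 2 = 6 —(−1)→ 5
5 —HB4→ 4 + 1 —bump→ 5 + 1 = 6 —(−1)→ 5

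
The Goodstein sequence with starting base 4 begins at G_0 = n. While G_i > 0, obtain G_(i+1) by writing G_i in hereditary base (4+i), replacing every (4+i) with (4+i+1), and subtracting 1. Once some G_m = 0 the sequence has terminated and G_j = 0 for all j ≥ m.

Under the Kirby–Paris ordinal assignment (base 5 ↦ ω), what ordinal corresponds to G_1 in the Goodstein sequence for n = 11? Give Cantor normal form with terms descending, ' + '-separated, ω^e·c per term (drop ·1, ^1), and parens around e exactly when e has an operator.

i=0: 11 = 2·4 + 3 (b=4); 4→5: 2·5 + 3 = 13; 13−1 = 12
i=1: 12 = 2·5 + 2 (b=5); 5→6: 2·6 + 2 = 14; 14−1 = 13

ω·2 + 2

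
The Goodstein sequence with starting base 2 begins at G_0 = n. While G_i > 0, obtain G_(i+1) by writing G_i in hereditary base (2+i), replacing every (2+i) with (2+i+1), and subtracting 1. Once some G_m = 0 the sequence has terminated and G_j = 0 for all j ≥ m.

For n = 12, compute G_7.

base 2: 12 = 2^(2 + 1) + 2^2; at 3: 3^(3 + 1) + 3^3 = 108; next = 107
base 3: 107 = 3^(3 + 1) + 2·3^2 + 2·3 + 2; at 4: 4^(4 + 1) + 2·4^2 + 2·4 + 2 = 1066; next = 1065
base 4: 1065 = 4^(4 + 1) + 2·4^2 + 2·4 + 1; at 5: 5^(5 + 1) + 2·5^2 + 2·5 + 1 = 15686; next = 15685
base 5: 15685 = 5^(5 + 1) + 2·5^2 + 2·5; at 6: 6^(6 + 1) + 2·6^2 + 2·6 = 280020; next = 280019
base 6: 280019 = 6^(6 + 1) + 2·6^2 + 6 + 5; at 7: 7^(7 + 1) + 2·7^2 + 7 + 5 = 5764911; next = 5764910
base 7: 5764910 = 7^(7 + 1) + 2·7^2 + 7 + 4; at 8: 8^(8 + 1) + 2·8^2 + 8 + 4 = 134217868; next = 134217867
base 8: 134217867 = 8^(8 + 1) + 2·8^2 + 8 + 3; at 9: 9^(9 + 1) + 2·9^2 + 9 + 3 = 3486784575; next = 3486784574
base 9: 3486784574 = 9^(9 + 1) + 2·9^2 + 9 + 2; at 10: 10^(10 + 1) + 2·10^2 + 10 + 2 = 100000000212; next = 100000000211

3486784574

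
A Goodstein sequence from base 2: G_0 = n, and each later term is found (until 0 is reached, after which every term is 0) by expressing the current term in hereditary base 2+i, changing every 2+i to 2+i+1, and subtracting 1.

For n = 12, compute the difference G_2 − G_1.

base 2: 12 = 2^(2 + 1) + 2^2; at 3: 3^(3 + 1) + 3^3 = 108; next = 107
base 3: 107 = 3^(3 + 1) + 2·3^2 + 2·3 + 2; at 4: 4^(4 + 1) + 2·4^2 + 2·4 + 2 = 1066; next = 1065

958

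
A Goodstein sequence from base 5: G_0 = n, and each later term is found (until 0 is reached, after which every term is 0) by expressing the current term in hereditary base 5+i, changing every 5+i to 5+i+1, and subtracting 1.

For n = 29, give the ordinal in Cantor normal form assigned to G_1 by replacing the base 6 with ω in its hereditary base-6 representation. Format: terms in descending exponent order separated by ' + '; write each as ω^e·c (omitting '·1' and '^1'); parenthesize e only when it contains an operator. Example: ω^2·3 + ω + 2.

G_0=29  [base 5] 5^2 + 4  →[5↦6]→  6^2 + 4 = 40  −1 ⇒ G_1=39
G_1=39  [base 6] 6^2 + 3  →[6↦7]→  7^2 + 3 = 52  −1 ⇒ G_2=51

ω^2 + 3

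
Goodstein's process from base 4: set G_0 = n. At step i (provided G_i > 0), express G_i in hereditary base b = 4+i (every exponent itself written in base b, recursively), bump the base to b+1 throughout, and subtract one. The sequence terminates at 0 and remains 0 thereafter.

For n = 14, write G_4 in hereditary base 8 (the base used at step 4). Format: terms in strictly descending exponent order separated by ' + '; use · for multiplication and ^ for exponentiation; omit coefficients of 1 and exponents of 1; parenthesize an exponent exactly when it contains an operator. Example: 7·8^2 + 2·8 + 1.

G_0 = 14. HB_4(14) = 3·4 + 2. Bump = 17. G_1 = 16.
G_1 = 16. HB_5(16) = 3·5 + 1. Bump = 19. G_2 = 18.
G_2 = 18. HB_6(18) = 3·6. Bump = 21. G_3 = 20.
G_3 = 20. HB_7(20) = 2·7 + 6. Bump = 22. G_4 = 21.
G_4 = 21. HB_8(21) = 2·8 + 5. Bump = 23. G_5 = 22.

2·8 + 5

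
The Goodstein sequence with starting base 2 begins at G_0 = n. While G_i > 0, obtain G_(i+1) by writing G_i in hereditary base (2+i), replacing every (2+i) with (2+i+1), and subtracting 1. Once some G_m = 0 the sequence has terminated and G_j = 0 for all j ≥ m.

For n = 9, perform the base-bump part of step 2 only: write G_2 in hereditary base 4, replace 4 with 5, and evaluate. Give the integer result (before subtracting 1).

9843

i=0: 9 = 2^(2 + 1) + 1 (b=2); 2→3: 3^(3 + 1) + 1 = 82; 82−1 = 81
i=1: 81 = 3^(3 + 1) (b=3); 3→4: 4^(4 + 1) = 1024; 1024−1 = 1023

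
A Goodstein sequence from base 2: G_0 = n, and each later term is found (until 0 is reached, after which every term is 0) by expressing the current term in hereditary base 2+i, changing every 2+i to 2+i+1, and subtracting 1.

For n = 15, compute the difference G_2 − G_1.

G_0=15  [base 2] 2^(2 + 1) + 2^2 + 2 + 1  →[2↦3]→  3^(3 + 1) + 3^3 + 3 + 1 = 112  −1 ⇒ G_1=111
G_1=111  [base 3] 3^(3 + 1) + 3^3 + 3  →[3↦4]→  4^(4 + 1) + 4^4 + 4 = 1284  −1 ⇒ G_2=1283

1172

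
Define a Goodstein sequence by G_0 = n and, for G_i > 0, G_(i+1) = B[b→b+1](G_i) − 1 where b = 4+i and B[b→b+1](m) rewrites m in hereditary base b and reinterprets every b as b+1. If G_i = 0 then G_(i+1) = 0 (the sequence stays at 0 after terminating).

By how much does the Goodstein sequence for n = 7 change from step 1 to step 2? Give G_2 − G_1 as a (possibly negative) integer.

0

G_0 = 7. HB_4(7) = 4 + 3. Bump = 8. G_1 = 7.
G_1 = 7. HB_5(7) = 5 + 2. Bump = 8. G_2 = 7.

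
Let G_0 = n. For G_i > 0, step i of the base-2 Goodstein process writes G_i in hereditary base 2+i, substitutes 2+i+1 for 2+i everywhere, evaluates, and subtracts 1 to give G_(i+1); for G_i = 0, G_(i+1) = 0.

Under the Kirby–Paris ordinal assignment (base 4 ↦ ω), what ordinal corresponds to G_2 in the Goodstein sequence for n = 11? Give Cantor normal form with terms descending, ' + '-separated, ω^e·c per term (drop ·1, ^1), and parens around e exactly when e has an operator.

(0) 11|_2 = 2^(2 + 1) + 2 + 1 ↦ 3^(3 + 1) + 3 + 1|_3 = 85 ⇒ 84
(1) 84|_3 = 3^(3 + 1) + 3 ↦ 4^(4 + 1) + 4|_4 = 1028 ⇒ 1027

ω^(ω + 1) + 3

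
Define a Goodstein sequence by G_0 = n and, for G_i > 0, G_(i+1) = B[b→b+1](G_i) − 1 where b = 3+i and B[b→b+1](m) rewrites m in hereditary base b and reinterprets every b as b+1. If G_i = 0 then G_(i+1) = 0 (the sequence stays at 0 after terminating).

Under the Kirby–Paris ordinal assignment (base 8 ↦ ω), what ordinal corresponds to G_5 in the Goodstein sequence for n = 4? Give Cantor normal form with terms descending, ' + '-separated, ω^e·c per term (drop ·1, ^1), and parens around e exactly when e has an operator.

1

[0] 4 ≡ 3 + 1 (base 3). Lift 4: 5. −1: 4.
[1] 4 ≡ 4 (base 4). Lift 5: 5. −1: 4.
[2] 4 ≡ 4 (base 5). Lift 6: 4. −1: 3.
[3] 3 ≡ 3 (base 6). Lift 7: 3. −1: 2.
[4] 2 ≡ 2 (base 7). Lift 8: 2. −1: 1.
[5] 1 ≡ 1 (base 8). Lift 9: 1. −1: 0.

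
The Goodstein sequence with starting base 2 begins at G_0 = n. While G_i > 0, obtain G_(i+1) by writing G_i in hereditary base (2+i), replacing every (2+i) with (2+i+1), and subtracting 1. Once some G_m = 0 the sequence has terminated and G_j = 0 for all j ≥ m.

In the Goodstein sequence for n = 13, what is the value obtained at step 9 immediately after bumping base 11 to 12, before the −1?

106993205384716

base 2: 13 = 2^(2 + 1) + 2^2 + 1; at 3: 3^(3 + 1) + 3^3 + 1 = 109; next = 108
base 3: 108 = 3^(3 + 1) + 3^3; at 4: 4^(4 + 1) + 4^4 = 1280; next = 1279
base 4: 1279 = 4^(4 + 1) + 3·4^3 + 3·4^2 + 3·4 + 3; at 5: 5^(5 + 1) + 3·5^3 + 3·5^2 + 3·5 + 3 = 16093; next = 16092
base 5: 16092 = 5^(5 + 1) + 3·5^3 + 3·5^2 + 3·5 + 2; at 6: 6^(6 + 1) + 3·6^3 + 3·6^2 + 3·6 + 2 = 280712; next = 280711
base 6: 280711 = 6^(6 + 1) + 3·6^3 + 3·6^2 + 3·6 + 1; at 7: 7^(7 + 1) + 3·7^3 + 3·7^2 + 3·7 + 1 = 5765999; next = 5765998
base 7: 5765998 = 7^(7 + 1) + 3·7^3 + 3·7^2 + 3·7; at 8: 8^(8 + 1) + 3·8^3 + 3·8^2 + 3·8 = 134219480; next = 134219479
base 8: 134219479 = 8^(8 + 1) + 3·8^3 + 3·8^2 + 2·8 + 7; at 9: 9^(9 + 1) + 3·9^3 + 3·9^2 + 2·9 + 7 = 3486786856; next = 3486786855
base 9: 3486786855 = 9^(9 + 1) + 3·9^3 + 3·9^2 + 2·9 + 6; at 10: 10^(10 + 1) + 3·10^3 + 3·10^2 + 2·10 + 6 = 100000003326; next = 100000003325
base 10: 100000003325 = 10^(10 + 1) + 3·10^3 + 3·10^2 + 2·10 + 5; at 11: 11^(11 + 1) + 3·11^3 + 3·11^2 + 2·11 + 5 = 3138428381104; next = 3138428381103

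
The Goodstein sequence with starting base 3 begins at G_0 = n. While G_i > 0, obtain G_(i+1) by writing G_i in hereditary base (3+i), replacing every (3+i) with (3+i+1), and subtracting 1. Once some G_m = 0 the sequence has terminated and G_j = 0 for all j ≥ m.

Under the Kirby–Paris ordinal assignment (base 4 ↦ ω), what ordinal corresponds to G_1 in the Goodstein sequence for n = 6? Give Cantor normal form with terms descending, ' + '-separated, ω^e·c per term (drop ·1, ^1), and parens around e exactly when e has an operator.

ω + 3

step 0: 6 = 2·3; sub 4 for 3: 2·4; = 8; G_1 = 8−1 = 7
step 1: 7 = 4 + 3; sub 5 for 4: 5 + 3; = 8; G_2 = 8−1 = 7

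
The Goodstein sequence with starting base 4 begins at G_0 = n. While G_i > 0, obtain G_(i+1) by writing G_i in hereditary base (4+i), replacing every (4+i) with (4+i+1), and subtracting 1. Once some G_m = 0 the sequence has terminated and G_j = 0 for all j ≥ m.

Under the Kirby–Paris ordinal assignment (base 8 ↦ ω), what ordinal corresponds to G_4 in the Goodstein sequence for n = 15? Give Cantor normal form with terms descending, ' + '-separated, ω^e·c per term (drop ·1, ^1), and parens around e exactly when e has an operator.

ω·2 + 7

G_0=15  [base 4] 3·4 + 3  →[4↦5]→  3·5 + 3 = 18  −1 ⇒ G_1=17
G_1=17  [base 5] 3·5 + 2  →[5↦6]→  3·6 + 2 = 20  −1 ⇒ G_2=19
G_2=19  [base 6] 3·6 + 1  →[6↦7]→  3·7 + 1 = 22  −1 ⇒ G_3=21
G_3=21  [base 7] 3·7  →[7↦8]→  3·8 = 24  −1 ⇒ G_4=23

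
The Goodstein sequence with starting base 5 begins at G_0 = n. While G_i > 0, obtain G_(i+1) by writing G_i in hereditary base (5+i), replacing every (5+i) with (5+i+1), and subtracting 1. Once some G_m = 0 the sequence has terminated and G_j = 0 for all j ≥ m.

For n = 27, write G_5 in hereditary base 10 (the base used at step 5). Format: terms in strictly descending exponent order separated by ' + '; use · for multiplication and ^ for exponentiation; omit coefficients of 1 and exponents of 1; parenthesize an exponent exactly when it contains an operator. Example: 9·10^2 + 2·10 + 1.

step 0: 27 = 5^2 + 2; sub 6 for 5: 6^2 + 2; = 38; G_1 = 38−1 = 37
step 1: 37 = 6^2 + 1; sub 7 for 6: 7^2 + 1; = 50; G_2 = 50−1 = 49
step 2: 49 = 7^2; sub 8 for 7: 8^2; = 64; G_3 = 64−1 = 63
step 3: 63 = 7·8 + 7; sub 9 for 8: 7·9 + 7; = 70; G_4 = 70−1 = 69
step 4: 69 = 7·9 + 6; sub 10 for 9: 7·10 + 6; = 76; G_5 = 76−1 = 75
step 5: 75 = 7·10 + 5; sub 11 for 10: 7·11 + 5; = 82; G_6 = 82−1 = 81

7·10 + 5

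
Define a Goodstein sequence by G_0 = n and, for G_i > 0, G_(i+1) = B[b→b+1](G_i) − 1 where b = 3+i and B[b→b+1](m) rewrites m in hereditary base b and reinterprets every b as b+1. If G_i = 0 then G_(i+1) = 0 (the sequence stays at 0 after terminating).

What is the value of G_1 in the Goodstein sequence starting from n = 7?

[0] 7 ≡ 2·3 + 1 (base 3). Lift 4: 9. −1: 8.
[1] 8 ≡ 2·4 (base 4). Lift 5: 10. −1: 9.

8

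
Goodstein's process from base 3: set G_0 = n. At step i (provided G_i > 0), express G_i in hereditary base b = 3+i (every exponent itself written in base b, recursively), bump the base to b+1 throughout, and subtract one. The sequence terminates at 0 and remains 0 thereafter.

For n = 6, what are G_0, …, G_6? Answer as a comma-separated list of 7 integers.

6, 7, 7, 7, 7, 7, 6

6 —HB3→ 2·3 —bump→ 2·4 = 8 —(−1)→ 7
7 —HB4→ 4 + 3 —bump→ 5 + 3 = 8 —(−1)→ 7
7 —HB5→ 5 + 2 —bump→ 6 + 2 = 8 —(−1)→ 7
7 —HB6→ 6 + 1 —bump→ 7 + 1 = 8 —(−1)→ 7
7 —HB7→ 7 —bump→ 8 = 8 —(−1)→ 7
7 —HB8→ 7 —bump→ 7 = 7 —(−1)→ 6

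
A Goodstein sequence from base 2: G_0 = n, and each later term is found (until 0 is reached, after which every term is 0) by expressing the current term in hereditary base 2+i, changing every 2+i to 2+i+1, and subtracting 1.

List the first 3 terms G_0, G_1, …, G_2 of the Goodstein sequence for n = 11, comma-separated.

11, 84, 1027

i=0: 11 = 2^(2 + 1) + 2 + 1 (b=2); 2→3: 3^(3 + 1) + 3 + 1 = 85; 85−1 = 84
i=1: 84 = 3^(3 + 1) + 3 (b=3); 3→4: 4^(4 + 1) + 4 = 1028; 1028−1 = 1027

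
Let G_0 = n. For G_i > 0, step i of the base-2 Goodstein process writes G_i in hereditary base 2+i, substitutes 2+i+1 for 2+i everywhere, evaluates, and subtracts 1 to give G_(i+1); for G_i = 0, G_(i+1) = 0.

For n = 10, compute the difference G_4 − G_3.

(0) 10|_2 = 2^(2 + 1) + 2 ↦ 3^(3 + 1) + 3|_3 = 84 ⇒ 83
(1) 83|_3 = 3^(3 + 1) + 2 ↦ 4^(4 + 1) + 2|_4 = 1026 ⇒ 1025
(2) 1025|_4 = 4^(4 + 1) + 1 ↦ 5^(5 + 1) + 1|_5 = 15626 ⇒ 15625
(3) 15625|_5 = 5^(5 + 1) ↦ 6^(6 + 1)|_6 = 279936 ⇒ 279935

264310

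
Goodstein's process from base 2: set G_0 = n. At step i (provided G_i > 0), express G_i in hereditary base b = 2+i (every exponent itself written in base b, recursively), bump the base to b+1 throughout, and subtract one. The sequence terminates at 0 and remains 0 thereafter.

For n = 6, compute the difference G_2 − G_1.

i=0: 6 = 2^2 + 2 (b=2); 2→3: 3^3 + 3 = 30; 30−1 = 29
i=1: 29 = 3^3 + 2 (b=3); 3→4: 4^4 + 2 = 258; 258−1 = 257

228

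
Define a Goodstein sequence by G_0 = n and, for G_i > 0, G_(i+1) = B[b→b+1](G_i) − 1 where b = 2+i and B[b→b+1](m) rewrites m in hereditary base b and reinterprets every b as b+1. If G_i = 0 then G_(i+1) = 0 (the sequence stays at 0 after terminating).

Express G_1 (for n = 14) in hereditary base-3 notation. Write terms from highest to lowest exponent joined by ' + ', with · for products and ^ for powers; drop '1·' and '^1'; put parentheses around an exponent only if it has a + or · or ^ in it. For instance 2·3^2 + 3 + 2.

(0) 14|_2 = 2^(2 + 1) + 2^2 + 2 ↦ 3^(3 + 1) + 3^3 + 3|_3 = 111 ⇒ 110
(1) 110|_3 = 3^(3 + 1) + 3^3 + 2 ↦ 4^(4 + 1) + 4^4 + 2|_4 = 1282 ⇒ 1281

3^(3 + 1) + 3^3 + 2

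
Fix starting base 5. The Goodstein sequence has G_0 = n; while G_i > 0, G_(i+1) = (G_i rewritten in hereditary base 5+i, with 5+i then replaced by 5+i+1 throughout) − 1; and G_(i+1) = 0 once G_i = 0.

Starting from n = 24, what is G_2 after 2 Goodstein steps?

30

step 0: 24 = 4·5 + 4; sub 6 for 5: 4·6 + 4; = 28; G_1 = 28−1 = 27
step 1: 27 = 4·6 + 3; sub 7 for 6: 4·7 + 3; = 31; G_2 = 31−1 = 30
step 2: 30 = 4·7 + 2; sub 8 for 7: 4·8 + 2; = 34; G_3 = 34−1 = 33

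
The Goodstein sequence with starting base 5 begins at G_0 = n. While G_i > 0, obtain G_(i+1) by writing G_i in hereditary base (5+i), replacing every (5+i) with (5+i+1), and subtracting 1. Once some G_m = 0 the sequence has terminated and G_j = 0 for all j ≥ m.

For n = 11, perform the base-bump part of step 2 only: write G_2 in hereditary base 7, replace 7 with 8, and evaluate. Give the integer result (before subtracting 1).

14

base 5: 11 = 2·5 + 1; at 6: 2·6 + 1 = 13; next = 12
base 6: 12 = 2·6; at 7: 2·7 = 14; next = 13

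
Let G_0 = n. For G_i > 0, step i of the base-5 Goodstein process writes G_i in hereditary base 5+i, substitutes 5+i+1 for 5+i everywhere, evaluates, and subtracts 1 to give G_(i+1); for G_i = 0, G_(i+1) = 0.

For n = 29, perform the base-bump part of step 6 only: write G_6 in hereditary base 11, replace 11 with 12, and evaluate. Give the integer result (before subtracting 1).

116

[0] 29 ≡ 5^2 + 4 (base 5). Lift 6: 40. −1: 39.
[1] 39 ≡ 6^2 + 3 (base 6). Lift 7: 52. −1: 51.
[2] 51 ≡ 7^2 + 2 (base 7). Lift 8: 66. −1: 65.
[3] 65 ≡ 8^2 + 1 (base 8). Lift 9: 82. −1: 81.
[4] 81 ≡ 9^2 (base 9). Lift 10: 100. −1: 99.
[5] 99 ≡ 9·10 + 9 (base 10). Lift 11: 108. −1: 107.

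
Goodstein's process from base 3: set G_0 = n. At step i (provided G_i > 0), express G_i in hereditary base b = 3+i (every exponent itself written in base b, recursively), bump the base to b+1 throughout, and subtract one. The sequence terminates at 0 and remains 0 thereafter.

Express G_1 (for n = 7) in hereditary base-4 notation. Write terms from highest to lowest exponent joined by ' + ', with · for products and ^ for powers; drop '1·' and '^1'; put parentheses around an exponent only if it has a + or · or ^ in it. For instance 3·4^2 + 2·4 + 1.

2·4

7 —HB3→ 2·3 + 1 —bump→ 2·4 + 1 = 9 —(−1)→ 8
8 —HB4→ 2·4 —bump→ 2·5 = 10 —(−1)→ 9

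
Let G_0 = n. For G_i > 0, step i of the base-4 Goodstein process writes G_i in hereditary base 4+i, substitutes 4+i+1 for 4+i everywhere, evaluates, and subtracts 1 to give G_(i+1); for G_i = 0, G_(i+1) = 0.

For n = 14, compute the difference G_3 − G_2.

2

14 —HB4→ 3·4 + 2 —bump→ 3·5 + 2 = 17 —(−1)→ 16
16 —HB5→ 3·5 + 1 —bump→ 3·6 + 1 = 19 —(−1)→ 18
18 —HB6→ 3·6 —bump→ 3·7 = 21 —(−1)→ 20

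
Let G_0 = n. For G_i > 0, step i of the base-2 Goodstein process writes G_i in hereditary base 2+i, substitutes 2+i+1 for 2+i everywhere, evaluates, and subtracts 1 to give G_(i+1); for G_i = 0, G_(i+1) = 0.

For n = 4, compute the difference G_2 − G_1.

15

(0) 4|_2 = 2^2 ↦ 3^3|_3 = 27 ⇒ 26
(1) 26|_3 = 2·3^2 + 2·3 + 2 ↦ 2·4^2 + 2·4 + 2|_4 = 42 ⇒ 41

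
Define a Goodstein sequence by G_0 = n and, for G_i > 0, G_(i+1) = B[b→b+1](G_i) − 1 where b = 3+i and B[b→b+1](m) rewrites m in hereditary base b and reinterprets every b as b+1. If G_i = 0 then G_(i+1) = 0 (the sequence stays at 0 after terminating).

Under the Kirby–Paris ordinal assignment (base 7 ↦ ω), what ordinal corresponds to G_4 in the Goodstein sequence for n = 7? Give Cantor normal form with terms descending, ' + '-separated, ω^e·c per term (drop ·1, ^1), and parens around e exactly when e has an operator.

ω + 2

G_0 = 7. HB_3(7) = 2·3 + 1. Bump = 9. G_1 = 8.
G_1 = 8. HB_4(8) = 2·4. Bump = 10. G_2 = 9.
G_2 = 9. HB_5(9) = 5 + 4. Bump = 10. G_3 = 9.
G_3 = 9. HB_6(9) = 6 + 3. Bump = 10. G_4 = 9.
G_4 = 9. HB_7(9) = 7 + 2. Bump = 10. G_5 = 9.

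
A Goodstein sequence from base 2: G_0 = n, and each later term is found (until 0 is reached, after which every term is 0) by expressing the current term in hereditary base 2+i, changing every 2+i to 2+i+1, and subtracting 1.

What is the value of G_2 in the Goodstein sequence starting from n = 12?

i=0: 12 = 2^(2 + 1) + 2^2 (b=2); 2→3: 3^(3 + 1) + 3^3 = 108; 108−1 = 107
i=1: 107 = 3^(3 + 1) + 2·3^2 + 2·3 + 2 (b=3); 3→4: 4^(4 + 1) + 2·4^2 + 2·4 + 2 = 1066; 1066−1 = 1065

1065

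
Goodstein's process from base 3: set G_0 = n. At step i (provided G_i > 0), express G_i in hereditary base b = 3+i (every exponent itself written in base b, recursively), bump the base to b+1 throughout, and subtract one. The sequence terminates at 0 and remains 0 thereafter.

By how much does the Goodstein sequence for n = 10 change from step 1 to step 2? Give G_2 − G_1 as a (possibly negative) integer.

(0) 10|_3 = 3^2 + 1 ↦ 4^2 + 1|_4 = 17 ⇒ 16
(1) 16|_4 = 4^2 ↦ 5^2|_5 = 25 ⇒ 24

8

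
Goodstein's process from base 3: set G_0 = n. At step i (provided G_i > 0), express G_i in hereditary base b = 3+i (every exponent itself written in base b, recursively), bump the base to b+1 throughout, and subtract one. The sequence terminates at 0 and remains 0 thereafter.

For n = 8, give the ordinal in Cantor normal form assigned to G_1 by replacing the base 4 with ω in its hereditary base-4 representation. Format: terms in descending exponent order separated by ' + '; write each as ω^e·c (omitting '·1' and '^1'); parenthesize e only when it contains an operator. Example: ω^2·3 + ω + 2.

i=0: 8 = 2·3 + 2 (b=3); 3→4: 2·4 + 2 = 10; 10−1 = 9
i=1: 9 = 2·4 + 1 (b=4); 4→5: 2·5 + 1 = 11; 11−1 = 10

ω·2 + 1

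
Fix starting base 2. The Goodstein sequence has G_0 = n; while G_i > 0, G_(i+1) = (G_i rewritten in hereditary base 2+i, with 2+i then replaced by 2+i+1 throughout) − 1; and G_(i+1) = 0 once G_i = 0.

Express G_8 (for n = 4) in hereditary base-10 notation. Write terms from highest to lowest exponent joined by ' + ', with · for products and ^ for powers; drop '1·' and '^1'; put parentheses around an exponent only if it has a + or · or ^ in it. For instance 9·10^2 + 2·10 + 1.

(0) 4|_2 = 2^2 ↦ 3^3|_3 = 27 ⇒ 26
(1) 26|_3 = 2·3^2 + 2·3 + 2 ↦ 2·4^2 + 2·4 + 2|_4 = 42 ⇒ 41
(2) 41|_4 = 2·4^2 + 2·4 + 1 ↦ 2·5^2 + 2·5 + 1|_5 = 61 ⇒ 60
(3) 60|_5 = 2·5^2 + 2·5 ↦ 2·6^2 + 2·6|_6 = 84 ⇒ 83
(4) 83|_6 = 2·6^2 + 6 + 5 ↦ 2·7^2 + 7 + 5|_7 = 110 ⇒ 109
(5) 109|_7 = 2·7^2 + 7 + 4 ↦ 2·8^2 + 8 + 4|_8 = 140 ⇒ 139
(6) 139|_8 = 2·8^2 + 8 + 3 ↦ 2·9^2 + 9 + 3|_9 = 174 ⇒ 173
(7) 173|_9 = 2·9^2 + 9 + 2 ↦ 2·10^2 + 10 + 2|_10 = 212 ⇒ 211
(8) 211|_10 = 2·10^2 + 10 + 1 ↦ 2·11^2 + 11 + 1|_11 = 254 ⇒ 253

2·10^2 + 10 + 1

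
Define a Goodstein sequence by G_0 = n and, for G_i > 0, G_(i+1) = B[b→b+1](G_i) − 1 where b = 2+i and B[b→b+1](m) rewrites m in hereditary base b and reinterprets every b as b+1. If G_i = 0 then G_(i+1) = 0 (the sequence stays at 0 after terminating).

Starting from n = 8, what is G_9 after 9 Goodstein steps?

8 —HB2→ 2^(2 + 1) —bump→ 3^(3 + 1) = 81 —(−1)→ 80
80 —HB3→ 2·3^3 + 2·3^2 + 2·3 + 2 —bump→ 2·4^4 + 2·4^2 + 2·4 + 2 = 554 —(−1)→ 553
553 —HB4→ 2·4^4 + 2·4^2 + 2·4 + 1 —bump→ 2·5^5 + 2·5^2 + 2·5 + 1 = 6311 —(−1)→ 6310
6310 —HB5→ 2·5^5 + 2·5^2 + 2·5 —bump→ 2·6^6 + 2·6^2 + 2·6 = 93396 —(−1)→ 93395
93395 —HB6→ 2·6^6 + 2·6^2 + 6 + 5 —bump→ 2·7^7 + 2·7^2 + 7 + 5 = 1647196 —(−1)→ 1647195
1647195 —HB7→ 2·7^7 + 2·7^2 + 7 + 4 —bump→ 2·8^8 + 2·8^2 + 8 + 4 = 33554572 —(−1)→ 33554571
33554571 —HB8→ 2·8^8 + 2·8^2 + 8 + 3 —bump→ 2·9^9 + 2·9^2 + 9 + 3 = 774841152 —(−1)→ 774841151
774841151 —HB9→ 2·9^9 + 2·9^2 + 9 + 2 —bump→ 2·10^10 + 2·10^2 + 10 + 2 = 20000000212 —(−1)→ 20000000211
20000000211 —HB10→ 2·10^10 + 2·10^2 + 10 + 1 —bump→ 2·11^11 + 2·11^2 + 11 + 1 = 570623341476 —(−1)→ 570623341475

570623341475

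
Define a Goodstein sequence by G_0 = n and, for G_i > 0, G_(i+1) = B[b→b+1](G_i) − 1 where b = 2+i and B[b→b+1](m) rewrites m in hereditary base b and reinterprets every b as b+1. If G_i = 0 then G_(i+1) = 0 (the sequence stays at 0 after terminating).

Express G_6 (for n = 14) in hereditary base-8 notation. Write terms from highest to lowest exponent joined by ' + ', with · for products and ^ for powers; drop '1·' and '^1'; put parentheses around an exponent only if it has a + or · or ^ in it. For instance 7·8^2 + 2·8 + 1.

8^(8 + 1) + 5·8^5 + 5·8^4 + 5·8^3 + 5·8^2 + 5·8 + 3

step 0: 14 = 2^(2 + 1) + 2^2 + 2; sub 3 for 2: 3^(3 + 1) + 3^3 + 3; = 111; G_1 = 111−1 = 110
step 1: 110 = 3^(3 + 1) + 3^3 + 2; sub 4 for 3: 4^(4 + 1) + 4^4 + 2; = 1282; G_2 = 1282−1 = 1281
step 2: 1281 = 4^(4 + 1) + 4^4 + 1; sub 5 for 4: 5^(5 + 1) + 5^5 + 1; = 18751; G_3 = 18751−1 = 18750
step 3: 18750 = 5^(5 + 1) + 5^5; sub 6 for 5: 6^(6 + 1) + 6^6; = 326592; G_4 = 326592−1 = 326591
step 4: 326591 = 6^(6 + 1) + 5·6^5 + 5·6^4 + 5·6^3 + 5·6^2 + 5·6 + 5; sub 7 for 6: 7^(7 + 1) + 5·7^5 + 5·7^4 + 5·7^3 + 5·7^2 + 5·7 + 5; = 5862841; G_5 = 5862841−1 = 5862840
step 5: 5862840 = 7^(7 + 1) + 5·7^5 + 5·7^4 + 5·7^3 + 5·7^2 + 5·7 + 4; sub 8 for 7: 8^(8 + 1) + 5·8^5 + 5·8^4 + 5·8^3 + 5·8^2 + 5·8 + 4; = 134404972; G_6 = 134404972−1 = 134404971
step 6: 134404971 = 8^(8 + 1) + 5·8^5 + 5·8^4 + 5·8^3 + 5·8^2 + 5·8 + 3; sub 9 for 8: 9^(9 + 1) + 5·9^5 + 5·9^4 + 5·9^3 + 5·9^2 + 5·9 + 3; = 3487116549; G_7 = 3487116549−1 = 3487116548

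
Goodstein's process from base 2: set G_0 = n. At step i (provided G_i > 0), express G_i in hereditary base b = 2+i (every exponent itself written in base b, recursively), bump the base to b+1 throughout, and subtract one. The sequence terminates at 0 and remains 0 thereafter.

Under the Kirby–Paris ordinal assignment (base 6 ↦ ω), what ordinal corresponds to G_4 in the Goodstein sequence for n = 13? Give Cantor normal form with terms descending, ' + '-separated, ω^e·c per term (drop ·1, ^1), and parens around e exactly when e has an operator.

ω^(ω + 1) + ω^3·3 + ω^2·3 + ω·3 + 1

13 —HB2→ 2^(2 + 1) + 2^2 + 1 —bump→ 3^(3 + 1) + 3^3 + 1 = 109 —(−1)→ 108
108 —HB3→ 3^(3 + 1) + 3^3 —bump→ 4^(4 + 1) + 4^4 = 1280 —(−1)→ 1279
1279 —HB4→ 4^(4 + 1) + 3·4^3 + 3·4^2 + 3·4 + 3 —bump→ 5^(5 + 1) + 3·5^3 + 3·5^2 + 3·5 + 3 = 16093 —(−1)→ 16092
16092 —HB5→ 5^(5 + 1) + 3·5^3 + 3·5^2 + 3·5 + 2 —bump→ 6^(6 + 1) + 3·6^3 + 3·6^2 + 3·6 + 2 = 280712 —(−1)→ 280711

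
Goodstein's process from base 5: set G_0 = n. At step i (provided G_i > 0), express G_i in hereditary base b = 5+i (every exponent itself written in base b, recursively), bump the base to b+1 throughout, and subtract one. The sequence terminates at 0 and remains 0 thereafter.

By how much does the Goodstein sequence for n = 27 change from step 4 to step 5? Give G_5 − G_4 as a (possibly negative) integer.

G_0=27  [base 5] 5^2 + 2  →[5↦6]→  6^2 + 2 = 38  −1 ⇒ G_1=37
G_1=37  [base 6] 6^2 + 1  →[6↦7]→  7^2 + 1 = 50  −1 ⇒ G_2=49
G_2=49  [base 7] 7^2  →[7↦8]→  8^2 = 64  −1 ⇒ G_3=63
G_3=63  [base 8] 7·8 + 7  →[8↦9]→  7·9 + 7 = 70  −1 ⇒ G_4=69
G_4=69  [base 9] 7·9 + 6  →[9↦10]→  7·10 + 6 = 76  −1 ⇒ G_5=75

6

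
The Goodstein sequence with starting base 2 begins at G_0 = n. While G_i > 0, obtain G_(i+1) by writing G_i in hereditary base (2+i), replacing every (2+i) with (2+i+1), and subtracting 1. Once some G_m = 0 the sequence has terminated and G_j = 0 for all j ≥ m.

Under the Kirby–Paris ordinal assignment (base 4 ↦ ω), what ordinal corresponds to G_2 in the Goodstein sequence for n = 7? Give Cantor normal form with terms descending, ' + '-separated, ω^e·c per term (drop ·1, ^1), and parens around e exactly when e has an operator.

ω^ω + 3

G_0 = 7. HB_2(7) = 2^2 + 2 + 1. Bump = 31. G_1 = 30.
G_1 = 30. HB_3(30) = 3^3 + 3. Bump = 260. G_2 = 259.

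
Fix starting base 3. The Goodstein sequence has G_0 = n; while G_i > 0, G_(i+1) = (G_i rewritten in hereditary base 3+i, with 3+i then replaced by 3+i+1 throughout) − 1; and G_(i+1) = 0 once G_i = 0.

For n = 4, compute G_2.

4

i=0: 4 = 3 + 1 (b=3); 3→4: 4 + 1 = 5; 5−1 = 4
i=1: 4 = 4 (b=4); 4→5: 5 = 5; 5−1 = 4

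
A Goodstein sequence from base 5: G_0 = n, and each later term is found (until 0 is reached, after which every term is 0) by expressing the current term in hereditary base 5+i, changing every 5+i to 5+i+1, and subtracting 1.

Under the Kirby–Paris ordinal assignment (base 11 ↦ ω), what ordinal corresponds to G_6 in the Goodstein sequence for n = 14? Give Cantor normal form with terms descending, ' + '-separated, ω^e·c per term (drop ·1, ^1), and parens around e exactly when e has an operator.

ω + 8

step 0: 14 = 2·5 + 4; sub 6 for 5: 2·6 + 4; = 16; G_1 = 16−1 = 15
step 1: 15 = 2·6 + 3; sub 7 for 6: 2·7 + 3; = 17; G_2 = 17−1 = 16
step 2: 16 = 2·7 + 2; sub 8 for 7: 2·8 + 2; = 18; G_3 = 18−1 = 17
step 3: 17 = 2·8 + 1; sub 9 for 8: 2·9 + 1; = 19; G_4 = 19−1 = 18
step 4: 18 = 2·9; sub 10 for 9: 2·10; = 20; G_5 = 20−1 = 19
step 5: 19 = 10 + 9; sub 11 for 10: 11 + 9; = 20; G_6 = 20−1 = 19
step 6: 19 = 11 + 8; sub 12 for 11: 12 + 8; = 20; G_7 = 20−1 = 19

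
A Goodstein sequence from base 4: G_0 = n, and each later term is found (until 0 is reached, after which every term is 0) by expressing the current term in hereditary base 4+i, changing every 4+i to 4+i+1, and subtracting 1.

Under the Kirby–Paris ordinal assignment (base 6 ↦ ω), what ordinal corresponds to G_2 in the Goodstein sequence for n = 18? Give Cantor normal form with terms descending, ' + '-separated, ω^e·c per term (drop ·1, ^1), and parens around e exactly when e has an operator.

ω^2

18 —HB4→ 4^2 + 2 —bump→ 5^2 + 2 = 27 —(−1)→ 26
26 —HB5→ 5^2 + 1 —bump→ 6^2 + 1 = 37 —(−1)→ 36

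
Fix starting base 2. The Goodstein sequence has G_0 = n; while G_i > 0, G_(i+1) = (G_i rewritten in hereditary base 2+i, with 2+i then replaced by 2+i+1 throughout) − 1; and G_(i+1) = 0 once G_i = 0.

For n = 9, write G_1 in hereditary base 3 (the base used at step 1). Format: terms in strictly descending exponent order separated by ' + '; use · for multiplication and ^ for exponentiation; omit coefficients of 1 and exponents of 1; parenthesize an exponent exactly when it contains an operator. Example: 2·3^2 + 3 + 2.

3^(3 + 1)

G_0=9  [base 2] 2^(2 + 1) + 1  →[2↦3]→  3^(3 + 1) + 1 = 82  −1 ⇒ G_1=81
G_1=81  [base 3] 3^(3 + 1)  →[3↦4]→  4^(4 + 1) = 1024  −1 ⇒ G_2=1023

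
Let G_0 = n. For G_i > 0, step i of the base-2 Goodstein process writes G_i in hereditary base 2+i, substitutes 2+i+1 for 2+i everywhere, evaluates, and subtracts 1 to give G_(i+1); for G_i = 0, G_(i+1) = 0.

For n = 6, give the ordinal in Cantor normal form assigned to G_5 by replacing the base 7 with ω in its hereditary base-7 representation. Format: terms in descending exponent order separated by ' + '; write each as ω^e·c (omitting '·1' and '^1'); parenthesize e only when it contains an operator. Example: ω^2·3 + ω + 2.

ω^5·5 + ω^4·5 + ω^3·5 + ω^2·5 + ω·5 + 4

step 0: 6 = 2^2 + 2; sub 3 for 2: 3^3 + 3; = 30; G_1 = 30−1 = 29
step 1: 29 = 3^3 + 2; sub 4 for 3: 4^4 + 2; = 258; G_2 = 258−1 = 257
step 2: 257 = 4^4 + 1; sub 5 for 4: 5^5 + 1; = 3126; G_3 = 3126−1 = 3125
step 3: 3125 = 5^5; sub 6 for 5: 6^6; = 46656; G_4 = 46656−1 = 46655
step 4: 46655 = 5·6^5 + 5·6^4 + 5·6^3 + 5·6^2 + 5·6 + 5; sub 7 for 6: 5·7^5 + 5·7^4 + 5·7^3 + 5·7^2 + 5·7 + 5; = 98040; G_5 = 98040−1 = 98039
step 5: 98039 = 5·7^5 + 5·7^4 + 5·7^3 + 5·7^2 + 5·7 + 4; sub 8 for 7: 5·8^5 + 5·8^4 + 5·8^3 + 5·8^2 + 5·8 + 4; = 187244; G_6 = 187244−1 = 187243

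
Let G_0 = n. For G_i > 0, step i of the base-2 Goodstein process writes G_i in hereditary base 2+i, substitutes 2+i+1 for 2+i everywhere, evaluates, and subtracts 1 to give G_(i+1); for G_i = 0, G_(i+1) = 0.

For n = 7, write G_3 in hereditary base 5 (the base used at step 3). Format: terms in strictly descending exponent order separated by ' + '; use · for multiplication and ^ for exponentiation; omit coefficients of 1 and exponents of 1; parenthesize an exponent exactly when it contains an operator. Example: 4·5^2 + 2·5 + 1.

5^5 + 2

7 —HB2→ 2^2 + 2 + 1 —bump→ 3^3 + 3 + 1 = 31 —(−1)→ 30
30 —HB3→ 3^3 + 3 —bump→ 4^4 + 4 = 260 —(−1)→ 259
259 —HB4→ 4^4 + 3 —bump→ 5^5 + 3 = 3128 —(−1)→ 3127
3127 —HB5→ 5^5 + 2 —bump→ 6^6 + 2 = 46658 —(−1)→ 46657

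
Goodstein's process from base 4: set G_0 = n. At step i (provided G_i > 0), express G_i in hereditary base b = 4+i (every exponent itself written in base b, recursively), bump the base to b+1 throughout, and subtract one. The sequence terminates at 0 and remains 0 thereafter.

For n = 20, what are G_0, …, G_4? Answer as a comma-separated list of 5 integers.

[0] 20 ≡ 4^2 + 4 (base 4). Lift 5: 30. −1: 29.
[1] 29 ≡ 5^2 + 4 (base 5). Lift 6: 40. −1: 39.
[2] 39 ≡ 6^2 + 3 (base 6). Lift 7: 52. −1: 51.
[3] 51 ≡ 7^2 + 2 (base 7). Lift 8: 66. −1: 65.

20, 29, 39, 51, 65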